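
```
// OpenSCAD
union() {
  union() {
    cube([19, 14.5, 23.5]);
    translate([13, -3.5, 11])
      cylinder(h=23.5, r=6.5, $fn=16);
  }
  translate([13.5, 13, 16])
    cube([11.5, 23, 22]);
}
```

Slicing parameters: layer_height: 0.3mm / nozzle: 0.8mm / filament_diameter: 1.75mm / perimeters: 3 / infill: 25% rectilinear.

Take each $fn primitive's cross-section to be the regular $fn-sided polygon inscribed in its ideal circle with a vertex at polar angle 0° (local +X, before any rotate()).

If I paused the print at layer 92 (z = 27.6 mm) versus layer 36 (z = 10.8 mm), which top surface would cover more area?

Layer 92 (z = 27.6): the cube does not reach this height (z outside [0, 23.5]); the r=6.5 cylinder at (13, -3.5) contributes a regular 16-gon of circumradius 6.5 (area = (16/2)·6.500²·sin(360°/16) = 129.35 mm²); Taking the union: only the r=6.5 cylinder at (13, -3.5) is present, so the union is just that shape — area = 129.35 mm²; the 11.5×23 cube at (13.5, 13) contributes its full rectangle (area 264.50 mm²); Taking the union: the 2 present regions are separate (no shared area or edge), so areas and boundary lengths simply add and each stays a separate island — area = 393.85 mm². So its area = 393.85 mm². Layer 36 (z = 10.8): the cube is present — its section is the full 19×14.5 rectangle (area 275.50 mm²); the cylinder at (13, -3.5) is not intersected at this z (z outside [11, 34.5]); Merging all regions: only the 19×14.5 cube is present, so the union is just that shape — area = 275.50 mm²; the cube at (13.5, 13) does not reach this height (z outside [16, 38]); Merging all regions: only the result so far is present, so the union is just that shape — area = 275.50 mm². So its area = 275.50 mm². Layer 92 is larger (393.85 vs 275.50 mm²).

layer 92 (z = 27.6 mm)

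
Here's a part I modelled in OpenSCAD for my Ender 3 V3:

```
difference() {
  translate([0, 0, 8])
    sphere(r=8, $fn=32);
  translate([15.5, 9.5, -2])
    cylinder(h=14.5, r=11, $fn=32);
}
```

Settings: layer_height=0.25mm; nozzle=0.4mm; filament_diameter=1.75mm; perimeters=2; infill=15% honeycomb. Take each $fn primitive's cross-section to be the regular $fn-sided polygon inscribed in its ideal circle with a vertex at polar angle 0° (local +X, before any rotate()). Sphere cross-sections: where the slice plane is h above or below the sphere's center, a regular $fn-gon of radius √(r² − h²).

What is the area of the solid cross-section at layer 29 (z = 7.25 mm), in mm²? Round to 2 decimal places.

At z = 7.25 mm: the r=8 sphere contributes a regular 32-gon of circumradius √(8²−0.75²) = 7.965 (area = (32/2)·7.965²·sin(360°/32) = 198.02 mm²); the r=11 cylinder at (15.5, 9.5) contributes a regular 32-gon of circumradius 11 (area = (32/2)·11.000²·sin(360°/32) = 377.69 mm²); Taking the first minus the rest: starting from the r=8 sphere (198.02 mm²), the r=11 cylinder at (15.5, 9.5) partially overlaps it — only the 2.48 mm² overlap (of its 377.69 mm²) is removed, clipping the outline — area = 195.54 mm². Overall, the cross-section is a single solid region. Net area = 195.54 mm².

195.54 mm²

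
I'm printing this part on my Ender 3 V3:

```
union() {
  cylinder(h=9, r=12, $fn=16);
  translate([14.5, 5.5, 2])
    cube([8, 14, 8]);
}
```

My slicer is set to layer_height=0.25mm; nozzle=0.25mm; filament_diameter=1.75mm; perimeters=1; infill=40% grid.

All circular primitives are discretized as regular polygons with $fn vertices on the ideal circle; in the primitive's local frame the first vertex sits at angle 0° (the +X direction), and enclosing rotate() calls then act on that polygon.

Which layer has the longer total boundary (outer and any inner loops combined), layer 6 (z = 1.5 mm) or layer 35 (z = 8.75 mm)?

layer 35 (z = 8.75 mm)

Layer 6 (z = 1.5): the r=12 cylinder gives a regular 16-gon of circumradius 12 (constant along its height) (perimeter = 2·16·12.000·sin(180°/16) = 74.91 mm); the cube at (14.5, 5.5) is not intersected at this z (z outside [2, 10]); Combining (union): only the r=12 cylinder is present, so the union is just that shape — boundary = 74.91 mm. So its perimeter = 74.91 mm. Layer 35 (z = 8.75): the r=12 cylinder contributes a regular 16-gon of circumradius 12 (perimeter = 2·16·12.000·sin(180°/16) = 74.91 mm); the cube at (14.5, 5.5) is present — its section is the full 8×14 rectangle (perimeter 44.00 mm); Merging all regions: the 2 present regions are separate (no shared area or edge), so areas and boundary lengths simply add and each stays a separate island — boundary = 118.91 mm. So its perimeter = 118.91 mm. Layer 35 is larger (118.91 vs 74.91 mm).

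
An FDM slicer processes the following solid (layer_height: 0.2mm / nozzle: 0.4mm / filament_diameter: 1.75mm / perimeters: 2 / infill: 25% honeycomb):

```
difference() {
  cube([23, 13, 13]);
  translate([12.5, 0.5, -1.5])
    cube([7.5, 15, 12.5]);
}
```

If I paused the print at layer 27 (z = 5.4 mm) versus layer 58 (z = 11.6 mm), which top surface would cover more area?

Layer 27 (z = 5.4): the cube is present — its section is the full 23×13 rectangle (area 299.00 mm²); the 7.5×15 cube at (12.5, 0.5) contributes its full rectangle (area 112.50 mm²); Taking the first minus the rest: starting from the 23×13 cube (299.00 mm²), the 7.5×15 cube at (12.5, 0.5) partially overlaps it — only the 93.75 mm² overlap (of its 112.50 mm²) is removed, clipping the outline — area = 205.25 mm². So its area = 205.25 mm². Layer 58 (z = 11.6): the cube (footprint 23×13) is included at this height (area 299.00 mm²); the cube at (12.5, 0.5) is not intersected at this z (z outside [-1.5, 11]); Taking the first minus the rest: none of the subtracted shapes is present at this height, so the 23×13 cube is unchanged — area = 299.00 mm². So its area = 299.00 mm². Layer 58 is larger (299.00 vs 205.25 mm²).

layer 58 (z = 11.6 mm)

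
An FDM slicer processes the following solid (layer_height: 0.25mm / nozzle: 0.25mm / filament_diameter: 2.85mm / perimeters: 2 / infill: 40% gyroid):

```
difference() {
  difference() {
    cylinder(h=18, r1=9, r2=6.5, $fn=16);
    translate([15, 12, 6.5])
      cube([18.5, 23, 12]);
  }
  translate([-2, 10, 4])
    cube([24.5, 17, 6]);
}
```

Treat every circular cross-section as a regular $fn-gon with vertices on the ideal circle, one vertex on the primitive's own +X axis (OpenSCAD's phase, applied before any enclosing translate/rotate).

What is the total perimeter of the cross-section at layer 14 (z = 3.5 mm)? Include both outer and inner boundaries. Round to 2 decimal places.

53.15 mm

At z = 3.5 mm: the cone (r1=9→r2=6.5) has section circumradius 8.514 here — a regular 16-gon (perimeter = 2·16·8.514·sin(180°/16) = 53.15 mm); the cube at (15, 12) is absent (z outside [6.5, 18.5]); After the difference (first − rest): none of the subtracted shapes is present at this height, so the cone is unchanged — boundary = 53.15 mm; the cube at (-2, 10) is absent (z outside [4, 10]); Subtracting the remaining from the first: none of the subtracted shapes is present at this height, so the result so far is unchanged — boundary = 53.15 mm. Overall, the cross-section is a single solid region. Total boundary length (outer) = 53.15 mm.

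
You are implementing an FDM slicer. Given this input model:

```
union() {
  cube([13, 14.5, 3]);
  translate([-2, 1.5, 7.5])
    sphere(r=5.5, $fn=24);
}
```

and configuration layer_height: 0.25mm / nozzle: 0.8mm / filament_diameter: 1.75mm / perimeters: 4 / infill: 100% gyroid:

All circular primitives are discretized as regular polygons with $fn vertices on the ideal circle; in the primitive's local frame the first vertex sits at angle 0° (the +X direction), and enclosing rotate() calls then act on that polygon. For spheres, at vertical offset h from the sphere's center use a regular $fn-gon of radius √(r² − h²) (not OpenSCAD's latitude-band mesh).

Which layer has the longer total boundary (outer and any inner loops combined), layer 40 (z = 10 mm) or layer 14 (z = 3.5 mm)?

layer 40 (z = 10 mm)

Layer 40 (z = 10): the cube is not intersected at this z (z outside [0, 3]); the sphere at (-2, 1.5): section is a regular 24-gon, circumradius = √(r²−h²) = √(5.5²−2.5²) = 4.899 (perimeter = 2·24·4.899·sin(180°/24) = 30.69 mm); Taking the union: only the r=5.5 sphere at (-2, 1.5) is present, so the union is just that shape — boundary = 30.69 mm. So its perimeter = 30.69 mm. Layer 14 (z = 3.5): the cube does not reach this height (z outside [0, 3]); the sphere at (-2, 1.5): section is a regular 24-gon, circumradius = √(r²−h²) = √(5.5²−4²) = 3.775 (perimeter = 2·24·3.775·sin(180°/24) = 23.65 mm); Taking the union: only the r=5.5 sphere at (-2, 1.5) is present, so the union is just that shape — boundary = 23.65 mm. So its perimeter = 23.65 mm. Layer 40 is larger (30.69 vs 23.65 mm).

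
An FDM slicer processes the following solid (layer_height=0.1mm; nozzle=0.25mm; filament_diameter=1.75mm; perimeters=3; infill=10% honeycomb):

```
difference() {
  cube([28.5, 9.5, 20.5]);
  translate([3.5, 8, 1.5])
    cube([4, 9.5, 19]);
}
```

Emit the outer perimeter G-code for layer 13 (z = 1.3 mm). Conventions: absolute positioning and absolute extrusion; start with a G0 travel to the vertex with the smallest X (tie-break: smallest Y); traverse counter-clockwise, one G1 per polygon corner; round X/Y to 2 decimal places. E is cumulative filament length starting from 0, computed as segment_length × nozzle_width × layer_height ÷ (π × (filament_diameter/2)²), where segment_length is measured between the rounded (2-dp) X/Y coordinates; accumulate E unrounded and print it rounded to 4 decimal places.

G0 X0.00 Y0.00 Z1.30
G1 X28.50 Y0.00 E0.2962
G1 X28.50 Y9.50 E0.3950
G1 X0.00 Y9.50 E0.6912
G1 X0.00 Y0.00 E0.7899

At z = 1.3 mm: the cube is present — its section is the full 28.5×9.5 rectangle; the cube at (3.5, 8) is absent (z outside [1.5, 20.5]); Taking the first minus the rest: none of the subtracted shapes is present at this height, so the 28.5×9.5 cube is unchanged — 1 connected region. The outline is a single polygon with 4 vertices. Extrusion per mm of travel: 0.25 × 0.1 / (π × 0.875²) = 0.010394. Accumulating E over each segment gives final E = 0.7899.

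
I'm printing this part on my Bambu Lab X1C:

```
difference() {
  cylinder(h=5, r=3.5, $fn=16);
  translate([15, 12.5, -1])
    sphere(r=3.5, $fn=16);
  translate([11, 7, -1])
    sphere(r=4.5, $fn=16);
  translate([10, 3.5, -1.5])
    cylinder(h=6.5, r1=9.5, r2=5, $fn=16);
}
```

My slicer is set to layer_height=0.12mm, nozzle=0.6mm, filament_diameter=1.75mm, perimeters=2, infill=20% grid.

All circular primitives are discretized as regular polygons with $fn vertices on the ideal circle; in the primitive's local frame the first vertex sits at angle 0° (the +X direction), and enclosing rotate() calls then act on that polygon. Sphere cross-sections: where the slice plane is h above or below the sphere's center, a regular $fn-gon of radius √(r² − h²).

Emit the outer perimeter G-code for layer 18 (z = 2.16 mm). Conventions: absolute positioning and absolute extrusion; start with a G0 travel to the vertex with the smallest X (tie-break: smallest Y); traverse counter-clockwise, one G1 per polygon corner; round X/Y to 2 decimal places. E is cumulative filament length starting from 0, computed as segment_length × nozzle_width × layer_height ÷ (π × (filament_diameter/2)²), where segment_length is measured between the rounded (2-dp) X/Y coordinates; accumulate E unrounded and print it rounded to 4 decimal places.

G0 X-3.50 Y0.00 Z2.16
G1 X-3.23 Y-1.34 E0.0409
G1 X-2.47 Y-2.47 E0.0817
G1 X-1.34 Y-3.23 E0.1224
G1 X0.00 Y-3.50 E0.1634
G1 X1.34 Y-3.23 E0.2043
G1 X2.47 Y-2.47 E0.2450
G1 X3.23 Y-1.34 E0.2858
G1 X3.50 Y0.00 E0.3267
G1 X3.23 Y1.34 E0.3676
G1 X2.47 Y2.47 E0.4084
G1 X1.34 Y3.23 E0.4492
G1 X0.00 Y3.50 E0.4901
G1 X-1.34 Y3.23 E0.5310
G1 X-2.47 Y2.47 E0.5718
G1 X-3.23 Y1.34 E0.6125
G1 X-3.50 Y0.00 E0.6535

At z = 2.16 mm: the cylinder: section is a regular 16-gon, circumradius r=3.5; the r=3.5 sphere at (15, 12.5) slices to a regular 16-gon of circumradius 1.505 (√(r²−h²) with h=3.16 from center); the r=4.5 sphere at (11, 7) contributes a regular 16-gon of circumradius √(4.5²−3.16²) = 3.204; the cone at (10, 3.5) (r1=9.5→r2=5) has section circumradius 6.966 here — a regular 16-gon; Taking the first minus the rest: starting from the r=3.5 cylinder, the r=3.5 sphere at (15, 12.5) misses the remaining region (no effect); the r=4.5 sphere at (11, 7) misses the remaining region (no effect); the cone at (10, 3.5) misses the remaining region (no effect) — 1 connected region. The outline is a single polygon with 16 vertices. Extrusion per mm of travel: 0.6 × 0.12 / (π × 0.875²) = 0.029934. Accumulating E over each segment gives final E = 0.6535.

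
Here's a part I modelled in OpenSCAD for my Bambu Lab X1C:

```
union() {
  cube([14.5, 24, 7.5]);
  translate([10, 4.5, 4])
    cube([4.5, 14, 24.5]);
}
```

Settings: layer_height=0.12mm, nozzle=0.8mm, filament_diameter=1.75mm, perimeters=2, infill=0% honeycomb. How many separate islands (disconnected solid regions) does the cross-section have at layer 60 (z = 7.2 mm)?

At z = 7.2 mm: the cube (footprint 14.5×24) is included at this height; the cube at (10, 4.5) (footprint 4.5×14) is included at this height; Combining (union): the 4.5×14 cube at (10, 4.5) lies entirely inside the 14.5×24 cube, so the union is just the 14.5×24 cube — 1 connected region. Overall, the cross-section is a single solid region. Island count = 1.

1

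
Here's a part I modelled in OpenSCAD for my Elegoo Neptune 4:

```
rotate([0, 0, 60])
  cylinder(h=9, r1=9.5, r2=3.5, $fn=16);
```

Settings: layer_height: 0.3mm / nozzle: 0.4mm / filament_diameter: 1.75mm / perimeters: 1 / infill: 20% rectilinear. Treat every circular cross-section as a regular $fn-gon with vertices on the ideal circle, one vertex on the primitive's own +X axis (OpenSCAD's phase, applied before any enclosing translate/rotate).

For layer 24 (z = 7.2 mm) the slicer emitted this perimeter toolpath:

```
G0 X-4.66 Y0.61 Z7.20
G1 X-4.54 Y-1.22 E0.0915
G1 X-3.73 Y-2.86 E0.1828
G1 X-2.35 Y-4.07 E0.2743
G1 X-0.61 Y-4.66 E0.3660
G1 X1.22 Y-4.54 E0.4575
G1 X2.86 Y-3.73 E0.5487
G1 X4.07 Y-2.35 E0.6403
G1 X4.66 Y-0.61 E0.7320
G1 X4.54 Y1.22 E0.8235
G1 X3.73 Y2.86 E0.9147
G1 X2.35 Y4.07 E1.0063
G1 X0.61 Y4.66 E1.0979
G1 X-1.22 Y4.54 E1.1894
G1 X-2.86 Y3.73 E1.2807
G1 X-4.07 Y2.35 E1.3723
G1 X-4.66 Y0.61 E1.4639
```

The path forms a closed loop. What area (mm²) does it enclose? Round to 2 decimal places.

67.63 mm²

Apply the shoelace formula to the sequence of (X, Y) vertices; enclosed area = 67.63 mm².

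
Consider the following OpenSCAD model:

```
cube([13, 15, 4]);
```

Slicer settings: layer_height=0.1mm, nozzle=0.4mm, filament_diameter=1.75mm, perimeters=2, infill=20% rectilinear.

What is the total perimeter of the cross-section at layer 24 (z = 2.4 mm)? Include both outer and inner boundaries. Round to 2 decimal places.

At z = 2.4 mm: the cube is present — its section is the full 13×15 rectangle (perimeter 56.00 mm). Overall, the cross-section is a single solid region. Total boundary length (outer) = 56.00 mm.

56.00 mm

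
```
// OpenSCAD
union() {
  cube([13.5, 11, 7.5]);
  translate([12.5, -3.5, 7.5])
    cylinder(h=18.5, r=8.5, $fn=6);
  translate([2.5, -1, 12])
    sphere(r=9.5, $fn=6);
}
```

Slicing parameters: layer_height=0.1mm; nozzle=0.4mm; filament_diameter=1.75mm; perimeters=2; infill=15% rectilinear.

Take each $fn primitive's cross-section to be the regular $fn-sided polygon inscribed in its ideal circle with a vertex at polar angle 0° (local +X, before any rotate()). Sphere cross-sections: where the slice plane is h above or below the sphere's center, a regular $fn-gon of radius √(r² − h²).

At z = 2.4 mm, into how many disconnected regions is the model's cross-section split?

1

At z = 2.4 mm: the cube (footprint 13.5×11) is included at this height; the cylinder at (12.5, -3.5) is not intersected at this z (z outside [7.5, 26]); the sphere at (2.5, -1) is absent (|z−center|=9.600 > r=9.5); Taking the union: only the 13.5×11 cube is present, so the union is just that shape — 1 connected region. The result has 1 disconnected region.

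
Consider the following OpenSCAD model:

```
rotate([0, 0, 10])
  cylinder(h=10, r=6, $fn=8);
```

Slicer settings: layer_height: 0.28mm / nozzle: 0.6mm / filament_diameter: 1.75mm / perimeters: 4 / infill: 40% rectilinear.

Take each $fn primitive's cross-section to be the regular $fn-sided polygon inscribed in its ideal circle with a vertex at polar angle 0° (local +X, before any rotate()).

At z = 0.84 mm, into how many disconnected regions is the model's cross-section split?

1

At z = 0.84 mm: the cylinder: section is a regular 8-gon, circumradius r=6; (whole slice rotated 10° about Z — lengths, areas and connectivity unchanged). The result has 1 disconnected region.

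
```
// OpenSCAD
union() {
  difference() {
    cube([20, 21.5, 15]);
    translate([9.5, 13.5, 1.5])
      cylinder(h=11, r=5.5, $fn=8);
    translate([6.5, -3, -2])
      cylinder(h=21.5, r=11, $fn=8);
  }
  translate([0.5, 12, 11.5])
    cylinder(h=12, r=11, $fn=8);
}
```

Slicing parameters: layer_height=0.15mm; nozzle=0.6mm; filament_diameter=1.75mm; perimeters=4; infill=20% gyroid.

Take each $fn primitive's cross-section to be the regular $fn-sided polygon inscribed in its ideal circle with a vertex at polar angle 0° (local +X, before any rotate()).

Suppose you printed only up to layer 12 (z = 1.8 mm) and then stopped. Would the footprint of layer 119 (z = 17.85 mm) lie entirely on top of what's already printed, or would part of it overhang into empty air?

Compare the two slices. At z = 1.8: the 20×21.5 cube contributes its full rectangle (area 430.00 mm²); the cylinder at (9.5, 13.5): section is a regular 8-gon, circumradius r=5.5 (area = (8/2)·5.500²·sin(360°/8) = 85.56 mm²); the r=11 cylinder at (6.5, -3) contributes a regular 8-gon of circumradius 11 (area = (8/2)·11.000²·sin(360°/8) = 342.24 mm²); Taking the first minus the rest: starting from the 20×21.5 cube (430.00 mm²), the r=5.5 cylinder at (9.5, 13.5) lies wholly inside it (removes its full 85.56 mm² and its 33.68 mm outline becomes a hole wall); the r=11 cylinder at (6.5, -3) partially overlaps it — only the 97.67 mm² overlap (of its 342.24 mm²) is removed, clipping the outline — area = 246.77 mm²; the cylinder at (0.5, 12) does not reach this height (z outside [11.5, 23.5]); Combining (union): only the result so far is present, so the union is just that shape — area = 246.77 mm². At z = 17.85: the cube does not reach this height (z outside [0, 15]); the cylinder at (9.5, 13.5) is not intersected at this z (z outside [1.5, 12.5]); the r=11 cylinder at (6.5, -3) gives a regular 8-gon of circumradius 11 (constant along its height) (area = (8/2)·11.000²·sin(360°/8) = 342.24 mm²); Taking the first minus the rest: the first operand is absent here, so nothing remains; the r=11 cylinder at (0.5, 12) gives a regular 8-gon of circumradius 11 (constant along its height) (area = (8/2)·11.000²·sin(360°/8) = 342.24 mm²); Merging all regions: only the r=11 cylinder at (0.5, 12) is present, so the union is just that shape — area = 342.24 mm². Checking containment: at z = 17.85 the cross-section extends beyond the z = 1.8 cross-section by about 252.67 mm².

part overhangs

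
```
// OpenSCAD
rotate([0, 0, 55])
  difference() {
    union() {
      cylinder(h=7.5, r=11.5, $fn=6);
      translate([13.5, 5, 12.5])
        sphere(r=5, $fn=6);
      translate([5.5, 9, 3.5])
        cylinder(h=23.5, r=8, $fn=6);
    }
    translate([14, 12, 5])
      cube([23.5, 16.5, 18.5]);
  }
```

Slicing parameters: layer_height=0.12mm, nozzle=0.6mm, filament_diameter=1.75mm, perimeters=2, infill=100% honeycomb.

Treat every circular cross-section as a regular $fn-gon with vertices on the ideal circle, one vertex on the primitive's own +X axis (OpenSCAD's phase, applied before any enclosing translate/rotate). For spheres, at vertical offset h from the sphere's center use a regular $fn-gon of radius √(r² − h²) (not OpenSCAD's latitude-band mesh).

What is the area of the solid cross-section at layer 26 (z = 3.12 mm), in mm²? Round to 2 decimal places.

At z = 3.12 mm: the r=11.5 cylinder contributes a regular 6-gon of circumradius 11.5 (area = (6/2)·11.500²·sin(360°/6) = 343.60 mm²); the sphere at (13.5, 5) does not reach this height (|z−center|=9.380 > r=5); the cylinder at (5.5, 9) is absent (z outside [3.5, 27]); Merging all regions: only the r=11.5 cylinder is present, so the union is just that shape — area = 343.60 mm²; the cube at (14, 12) does not reach this height (z outside [5, 23.5]); Subtracting the remaining from the first: none of the subtracted shapes is present at this height, so that combined region is unchanged — area = 343.60 mm²; (whole slice rotated 55° about Z — lengths, areas and connectivity unchanged). Overall, the cross-section is a single solid region. Net area = 343.60 mm².

343.60 mm²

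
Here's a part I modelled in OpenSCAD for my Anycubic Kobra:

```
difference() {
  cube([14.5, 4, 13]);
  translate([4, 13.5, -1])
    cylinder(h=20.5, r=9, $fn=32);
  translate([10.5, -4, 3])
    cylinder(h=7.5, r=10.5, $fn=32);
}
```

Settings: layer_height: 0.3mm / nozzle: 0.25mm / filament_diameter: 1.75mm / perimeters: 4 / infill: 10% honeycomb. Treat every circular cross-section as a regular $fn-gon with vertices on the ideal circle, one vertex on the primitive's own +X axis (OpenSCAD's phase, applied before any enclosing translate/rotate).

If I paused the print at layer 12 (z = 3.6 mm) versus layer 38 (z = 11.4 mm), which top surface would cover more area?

layer 38 (z = 11.4 mm)

Layer 12 (z = 3.6): the cube is present — its section is the full 14.5×4 rectangle (area 58.00 mm²); the r=9 cylinder at (4, 13.5) contributes a regular 32-gon of circumradius 9 (area = (32/2)·9.000²·sin(360°/32) = 252.84 mm²); the r=10.5 cylinder at (10.5, -4) gives a regular 32-gon of circumradius 10.5 (constant along its height) (area = (32/2)·10.500²·sin(360°/32) = 344.14 mm²); After the difference (first − rest): starting from the 14.5×4 cube (58.00 mm²), the r=9 cylinder at (4, 13.5) misses the remaining region (no effect); the r=10.5 cylinder at (10.5, -4) partially overlaps it — only the 49.83 mm² overlap (of its 344.14 mm²) is removed, clipping the outline — area = 8.17 mm². So its area = 8.17 mm². Layer 38 (z = 11.4): the cube is present — its section is the full 14.5×4 rectangle (area 58.00 mm²); the r=9 cylinder at (4, 13.5) contributes a regular 32-gon of circumradius 9 (area = (32/2)·9.000²·sin(360°/32) = 252.84 mm²); the cylinder at (10.5, -4) is not intersected at this z (z outside [3, 10.5]); Taking the first minus the rest: starting from the 14.5×4 cube (58.00 mm²), the r=9 cylinder at (4, 13.5) misses the remaining region (no effect) — area = 58.00 mm². So its area = 58.00 mm². Layer 38 is larger (58.00 vs 8.17 mm²).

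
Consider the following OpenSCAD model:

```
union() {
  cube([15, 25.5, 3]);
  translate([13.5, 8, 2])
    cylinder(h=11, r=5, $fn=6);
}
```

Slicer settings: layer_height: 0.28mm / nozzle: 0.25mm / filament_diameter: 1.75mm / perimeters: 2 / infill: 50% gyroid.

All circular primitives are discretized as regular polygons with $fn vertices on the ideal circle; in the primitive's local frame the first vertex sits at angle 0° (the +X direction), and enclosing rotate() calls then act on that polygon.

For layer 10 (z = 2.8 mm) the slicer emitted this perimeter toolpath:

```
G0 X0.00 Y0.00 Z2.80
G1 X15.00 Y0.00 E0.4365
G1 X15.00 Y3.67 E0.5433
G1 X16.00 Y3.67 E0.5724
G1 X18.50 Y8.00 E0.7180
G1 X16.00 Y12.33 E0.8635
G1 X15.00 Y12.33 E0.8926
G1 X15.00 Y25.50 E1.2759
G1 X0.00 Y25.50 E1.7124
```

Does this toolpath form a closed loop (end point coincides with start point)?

no

Start point (G0): (0.00, 0.00). End point (last G1): the path does not return to the start — open.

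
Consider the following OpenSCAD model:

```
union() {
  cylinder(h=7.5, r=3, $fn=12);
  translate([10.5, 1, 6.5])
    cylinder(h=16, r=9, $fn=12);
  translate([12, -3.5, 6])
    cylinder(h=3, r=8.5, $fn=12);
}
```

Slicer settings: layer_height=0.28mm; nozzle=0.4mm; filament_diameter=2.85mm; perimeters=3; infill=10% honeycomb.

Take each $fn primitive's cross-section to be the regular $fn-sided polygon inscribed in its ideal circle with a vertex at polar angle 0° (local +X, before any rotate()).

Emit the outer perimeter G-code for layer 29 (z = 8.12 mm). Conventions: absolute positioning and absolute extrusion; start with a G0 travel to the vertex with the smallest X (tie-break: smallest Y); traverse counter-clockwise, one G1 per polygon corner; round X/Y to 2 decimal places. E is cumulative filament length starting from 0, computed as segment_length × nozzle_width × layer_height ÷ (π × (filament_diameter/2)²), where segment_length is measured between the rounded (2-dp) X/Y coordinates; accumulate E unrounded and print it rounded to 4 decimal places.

At z = 8.12 mm: the cylinder is not intersected at this z (z outside [0, 7.5]); the r=9 cylinder at (10.5, 1) contributes a regular 12-gon of circumradius 9; the cylinder at (12, -3.5): section is a regular 12-gon, circumradius r=8.5; Taking the union: the regions partially overlap (shared area 149.33 mm²), so overlapping operands fuse into one piece — 1 connected region. The outline is a single polygon with 16 vertices. Extrusion per mm of travel: 0.4 × 0.28 / (π × 1.425²) = 0.017557. Accumulating E over each segment gives final E = 1.1248.

G0 X1.50 Y1.00 Z8.12
G1 X2.71 Y-3.50 E0.0818
G1 X3.79 Y-4.58 E0.1086
G1 X4.64 Y-7.75 E0.1662
G1 X7.75 Y-10.86 E0.2435
G1 X12.00 Y-12.00 E0.3207
G1 X16.25 Y-10.86 E0.3980
G1 X19.36 Y-7.75 E0.4752
G1 X20.50 Y-3.50 E0.5524
G1 X19.40 Y0.62 E0.6273
G1 X19.50 Y1.00 E0.6342
G1 X18.29 Y5.50 E0.7160
G1 X15.00 Y8.79 E0.7977
G1 X10.50 Y10.00 E0.8795
G1 X6.00 Y8.79 E0.9613
G1 X2.71 Y5.50 E1.0430
G1 X1.50 Y1.00 E1.1248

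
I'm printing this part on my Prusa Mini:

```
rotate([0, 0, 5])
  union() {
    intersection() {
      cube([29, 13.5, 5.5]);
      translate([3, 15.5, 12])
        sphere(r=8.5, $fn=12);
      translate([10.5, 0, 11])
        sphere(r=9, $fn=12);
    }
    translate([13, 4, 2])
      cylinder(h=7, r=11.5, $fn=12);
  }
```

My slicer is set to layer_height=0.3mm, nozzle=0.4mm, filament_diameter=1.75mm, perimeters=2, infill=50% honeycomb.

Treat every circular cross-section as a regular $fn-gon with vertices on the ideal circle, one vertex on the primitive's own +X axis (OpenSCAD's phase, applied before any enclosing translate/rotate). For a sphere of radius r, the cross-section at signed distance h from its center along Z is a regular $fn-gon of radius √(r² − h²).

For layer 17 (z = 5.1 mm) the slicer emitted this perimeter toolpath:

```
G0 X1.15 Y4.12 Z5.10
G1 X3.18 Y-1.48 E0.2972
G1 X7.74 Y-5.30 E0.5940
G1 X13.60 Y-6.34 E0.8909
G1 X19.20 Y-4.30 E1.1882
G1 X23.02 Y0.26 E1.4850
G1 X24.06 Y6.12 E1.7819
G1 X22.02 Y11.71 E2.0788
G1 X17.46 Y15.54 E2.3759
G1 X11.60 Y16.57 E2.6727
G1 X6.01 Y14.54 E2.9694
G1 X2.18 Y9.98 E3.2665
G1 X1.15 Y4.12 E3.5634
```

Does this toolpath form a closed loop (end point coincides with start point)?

Start point (G0): (1.15, 4.12). End point (last G1): the path returns to the start — closed.

yes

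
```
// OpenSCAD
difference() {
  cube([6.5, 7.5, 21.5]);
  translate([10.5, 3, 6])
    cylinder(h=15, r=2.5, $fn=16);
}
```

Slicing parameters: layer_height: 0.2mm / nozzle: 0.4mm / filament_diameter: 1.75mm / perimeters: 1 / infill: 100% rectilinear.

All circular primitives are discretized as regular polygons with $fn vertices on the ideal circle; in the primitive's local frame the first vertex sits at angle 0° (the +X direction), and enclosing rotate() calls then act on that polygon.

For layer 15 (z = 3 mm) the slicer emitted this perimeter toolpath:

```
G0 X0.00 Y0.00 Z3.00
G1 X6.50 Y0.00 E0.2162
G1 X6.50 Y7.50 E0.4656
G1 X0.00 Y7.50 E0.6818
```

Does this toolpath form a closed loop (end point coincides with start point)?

no

Start point (G0): (0.00, 0.00). End point (last G1): the path does not return to the start — open.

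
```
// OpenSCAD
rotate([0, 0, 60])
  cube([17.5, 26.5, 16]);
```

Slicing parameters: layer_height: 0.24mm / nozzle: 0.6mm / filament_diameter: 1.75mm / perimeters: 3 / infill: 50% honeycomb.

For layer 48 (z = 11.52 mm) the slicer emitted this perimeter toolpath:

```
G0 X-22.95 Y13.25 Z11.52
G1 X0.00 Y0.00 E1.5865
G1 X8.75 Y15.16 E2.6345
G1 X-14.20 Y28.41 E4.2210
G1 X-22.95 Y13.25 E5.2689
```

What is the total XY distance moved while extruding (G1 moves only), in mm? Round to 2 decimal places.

Sum the Euclidean lengths of each G1 segment: total = 88.01 mm.

88.01 mm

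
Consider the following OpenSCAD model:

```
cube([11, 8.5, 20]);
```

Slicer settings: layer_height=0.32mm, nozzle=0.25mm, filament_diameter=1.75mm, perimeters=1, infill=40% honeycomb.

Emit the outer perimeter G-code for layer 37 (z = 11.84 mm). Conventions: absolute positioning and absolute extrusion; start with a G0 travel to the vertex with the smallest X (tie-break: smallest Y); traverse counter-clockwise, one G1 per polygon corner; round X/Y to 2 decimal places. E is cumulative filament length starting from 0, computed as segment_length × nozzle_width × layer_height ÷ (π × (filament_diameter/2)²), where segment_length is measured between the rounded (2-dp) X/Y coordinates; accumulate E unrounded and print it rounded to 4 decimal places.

At z = 11.84 mm: the cube is present — its section is the full 11×8.5 rectangle. The outline is a single polygon with 4 vertices. Extrusion per mm of travel: 0.25 × 0.32 / (π × 0.875²) = 0.033260. Accumulating E over each segment gives final E = 1.2971.

G0 X0.00 Y0.00 Z11.84
G1 X11.00 Y0.00 E0.3659
G1 X11.00 Y8.50 E0.6486
G1 X0.00 Y8.50 E1.0144
G1 X0.00 Y0.00 E1.2971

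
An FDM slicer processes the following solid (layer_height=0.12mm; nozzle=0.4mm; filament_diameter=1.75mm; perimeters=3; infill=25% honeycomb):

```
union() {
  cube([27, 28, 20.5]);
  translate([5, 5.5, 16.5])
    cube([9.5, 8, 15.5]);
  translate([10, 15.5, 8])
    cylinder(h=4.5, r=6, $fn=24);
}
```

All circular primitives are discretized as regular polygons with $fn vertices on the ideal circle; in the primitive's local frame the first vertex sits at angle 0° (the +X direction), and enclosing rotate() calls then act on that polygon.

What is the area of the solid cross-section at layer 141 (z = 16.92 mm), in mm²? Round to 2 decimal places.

At z = 16.92 mm: the 27×28 cube contributes its full rectangle (area 756.00 mm²); the cube at (5, 5.5) (footprint 9.5×8) is included at this height (area 76.00 mm²); the cylinder at (10, 15.5) is absent (z outside [8, 12.5]); Merging all regions: the 9.5×8 cube at (5, 5.5) lies entirely inside the 27×28 cube, so the union is just the 27×28 cube — area = 756.00 mm². Overall, the cross-section is a single solid region. Net area = 756.00 mm².

756.00 mm²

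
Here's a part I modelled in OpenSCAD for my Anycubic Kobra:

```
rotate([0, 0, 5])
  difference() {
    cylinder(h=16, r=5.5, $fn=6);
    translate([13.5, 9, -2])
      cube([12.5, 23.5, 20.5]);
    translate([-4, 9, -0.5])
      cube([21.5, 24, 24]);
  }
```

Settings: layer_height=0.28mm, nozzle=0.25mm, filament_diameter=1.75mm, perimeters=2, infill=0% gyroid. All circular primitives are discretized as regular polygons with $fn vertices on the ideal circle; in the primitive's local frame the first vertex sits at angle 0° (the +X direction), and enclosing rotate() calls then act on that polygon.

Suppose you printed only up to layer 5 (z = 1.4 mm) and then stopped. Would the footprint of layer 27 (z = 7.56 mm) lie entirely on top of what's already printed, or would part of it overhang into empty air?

entirely on top

Compare the two slices. At z = 1.4: the r=5.5 cylinder gives a regular 6-gon of circumradius 5.5 (constant along its height) (area = (6/2)·5.500²·sin(360°/6) = 78.59 mm²); the 12.5×23.5 cube at (13.5, 9) contributes its full rectangle (area 293.75 mm²); the 21.5×24 cube at (-4, 9) contributes its full rectangle (area 516.00 mm²); After the difference (first − rest): starting from the r=5.5 cylinder (78.59 mm²), the 12.5×23.5 cube at (13.5, 9) misses the remaining region (no effect); the 21.5×24 cube at (-4, 9) misses the remaining region (no effect) — area = 78.59 mm²; (whole slice rotated 5° about Z — lengths, areas and connectivity unchanged). At z = 7.56: the r=5.5 cylinder gives a regular 6-gon of circumradius 5.5 (constant along its height) (area = (6/2)·5.500²·sin(360°/6) = 78.59 mm²); the cube at (13.5, 9) (footprint 12.5×23.5) is included at this height (area 293.75 mm²); the cube at (-4, 9) is present — its section is the full 21.5×24 rectangle (area 516.00 mm²); After the difference (first − rest): starting from the r=5.5 cylinder (78.59 mm²), the 12.5×23.5 cube at (13.5, 9) misses the remaining region (no effect); the 21.5×24 cube at (-4, 9) misses the remaining region (no effect) — area = 78.59 mm²; (rotated 5° about Z; rotation is an isometry so areas/perimeters/island counts are preserved). Checking containment: the cross-section at z = 7.56 is a subset of the cross-section at z = 1.4.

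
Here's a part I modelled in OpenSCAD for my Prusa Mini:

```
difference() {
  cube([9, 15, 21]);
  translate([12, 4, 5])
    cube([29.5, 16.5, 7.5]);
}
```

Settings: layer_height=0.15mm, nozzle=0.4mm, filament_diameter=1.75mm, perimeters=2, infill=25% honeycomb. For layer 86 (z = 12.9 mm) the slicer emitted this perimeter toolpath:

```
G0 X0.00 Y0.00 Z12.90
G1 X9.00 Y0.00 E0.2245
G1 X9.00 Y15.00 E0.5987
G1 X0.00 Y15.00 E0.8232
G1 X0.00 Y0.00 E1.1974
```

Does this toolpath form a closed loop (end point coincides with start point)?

yes

Start point (G0): (0.00, 0.00). End point (last G1): the path returns to the start — closed.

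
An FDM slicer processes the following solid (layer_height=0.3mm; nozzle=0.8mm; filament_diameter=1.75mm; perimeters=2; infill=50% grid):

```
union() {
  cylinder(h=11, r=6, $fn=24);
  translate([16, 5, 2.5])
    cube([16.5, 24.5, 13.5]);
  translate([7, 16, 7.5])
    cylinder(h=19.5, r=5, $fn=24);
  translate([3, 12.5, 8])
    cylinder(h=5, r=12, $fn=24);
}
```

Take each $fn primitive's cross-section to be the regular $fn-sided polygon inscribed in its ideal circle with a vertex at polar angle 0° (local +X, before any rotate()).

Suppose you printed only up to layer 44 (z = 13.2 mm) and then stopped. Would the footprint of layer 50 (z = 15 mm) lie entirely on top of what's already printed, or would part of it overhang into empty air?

Compare the two slices. At z = 13.2: the cylinder is absent (z outside [0, 11]); the 16.5×24.5 cube at (16, 5) contributes its full rectangle (area 404.25 mm²); the r=5 cylinder at (7, 16) contributes a regular 24-gon of circumradius 5 (area = (24/2)·5.000²·sin(360°/24) = 77.65 mm²); the cylinder at (3, 12.5) does not reach this height (z outside [8, 13]); Combining (union): the 2 present regions are separate (no shared area or edge), so areas and boundary lengths simply add and each stays a separate island — area = 481.90 mm². At z = 15: the cylinder is not intersected at this z (z outside [0, 11]); the cube at (16, 5) (footprint 16.5×24.5) is included at this height (area 404.25 mm²); the r=5 cylinder at (7, 16) gives a regular 24-gon of circumradius 5 (constant along its height) (area = (24/2)·5.000²·sin(360°/24) = 77.65 mm²); the cylinder at (3, 12.5) does not reach this height (z outside [8, 13]); Taking the union: the 2 present regions are separate (no shared area or edge), so areas and boundary lengths simply add and each stays a separate island — area = 481.90 mm². Checking containment: the cross-section at z = 15 is a subset of the cross-section at z = 13.2.

entirely on top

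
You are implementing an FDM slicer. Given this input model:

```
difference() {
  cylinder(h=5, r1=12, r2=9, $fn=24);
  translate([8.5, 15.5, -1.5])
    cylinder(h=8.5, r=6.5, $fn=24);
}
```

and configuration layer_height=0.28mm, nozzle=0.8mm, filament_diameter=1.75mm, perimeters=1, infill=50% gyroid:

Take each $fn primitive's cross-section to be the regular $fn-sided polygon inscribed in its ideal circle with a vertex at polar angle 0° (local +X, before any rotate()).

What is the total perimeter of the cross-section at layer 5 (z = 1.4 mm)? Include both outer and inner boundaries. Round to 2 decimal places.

69.92 mm

At z = 1.4 mm: the cone contributes a regular 24-gon of circumradius 11.160 (interpolated between r1=12 and r2=9 at t=0.280) (perimeter = 2·24·11.160·sin(180°/24) = 69.92 mm); the cylinder at (8.5, 15.5): section is a regular 24-gon, circumradius r=6.5 (perimeter = 2·24·6.500·sin(180°/24) = 40.72 mm); Taking the first minus the rest: starting from the cone, the r=6.5 cylinder at (8.5, 15.5) misses the remaining region (no effect) — boundary = 69.92 mm. Overall, the cross-section is a single solid region. Total boundary length (outer) = 69.92 mm.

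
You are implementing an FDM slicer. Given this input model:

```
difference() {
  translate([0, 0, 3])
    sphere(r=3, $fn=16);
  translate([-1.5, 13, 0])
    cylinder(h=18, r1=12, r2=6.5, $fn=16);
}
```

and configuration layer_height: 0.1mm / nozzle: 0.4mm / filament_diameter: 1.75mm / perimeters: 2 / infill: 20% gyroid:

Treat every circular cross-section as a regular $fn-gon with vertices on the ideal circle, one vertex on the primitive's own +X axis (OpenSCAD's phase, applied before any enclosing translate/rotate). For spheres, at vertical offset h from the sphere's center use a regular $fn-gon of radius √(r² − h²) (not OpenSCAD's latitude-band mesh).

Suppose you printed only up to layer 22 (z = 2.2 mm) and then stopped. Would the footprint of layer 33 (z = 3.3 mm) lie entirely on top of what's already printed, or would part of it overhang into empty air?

Compare the two slices. At z = 2.2: the sphere: section is a regular 16-gon, circumradius = √(r²−h²) = √(3²−0.8²) = 2.891 (area = (16/2)·2.891²·sin(360°/16) = 25.59 mm²); the cone at (-1.5, 13): at t=0.122 of its height the radius interpolates to r₁+(r₂−r₁)t = 11.328, giving a regular 16-gon of that circumradius (area = (16/2)·11.328²·sin(360°/16) = 392.84 mm²); Subtracting the remaining from the first: starting from the r=3 sphere (25.59 mm²), the cone at (-1.5, 13) partially overlaps it — only the 2.55 mm² overlap (of its 392.84 mm²) is removed, clipping the outline — area = 23.05 mm². At z = 3.3: the r=3 sphere slices to a regular 16-gon of circumradius 2.985 (√(r²−h²) with h=0.3 from center) (area = (16/2)·2.985²·sin(360°/16) = 27.28 mm²); the cone at (-1.5, 13) (r1=12→r2=6.5) has section circumradius 10.992 here — a regular 16-gon (area = (16/2)·10.992²·sin(360°/16) = 369.88 mm²); Taking the first minus the rest: starting from the r=3 sphere (27.28 mm²), the cone at (-1.5, 13) partially overlaps it — only the 1.68 mm² overlap (of its 369.88 mm²) is removed, clipping the outline — area = 25.60 mm². Checking containment: at z = 3.3 the cross-section extends beyond the z = 2.2 cross-section by about 2.55 mm².

part overhangs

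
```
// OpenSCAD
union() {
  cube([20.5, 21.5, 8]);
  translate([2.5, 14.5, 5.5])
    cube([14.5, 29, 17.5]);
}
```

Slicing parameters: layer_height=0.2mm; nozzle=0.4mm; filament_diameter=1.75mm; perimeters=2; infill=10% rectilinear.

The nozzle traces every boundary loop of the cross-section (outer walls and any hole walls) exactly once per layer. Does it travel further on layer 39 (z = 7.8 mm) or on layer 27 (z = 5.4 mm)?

Layer 39 (z = 7.8): the cube (footprint 20.5×21.5) is included at this height (perimeter 84.00 mm); the cube at (2.5, 14.5) (footprint 14.5×29) is included at this height (perimeter 87.00 mm); Taking the union: the regions partially overlap (shared area 101.50 mm²), so the edge portions inside another operand are dropped and the merged outline is re-measured after clipping — boundary = 128.00 mm. So its perimeter = 128.00 mm. Layer 27 (z = 5.4): the 20.5×21.5 cube contributes its full rectangle (perimeter 84.00 mm); the cube at (2.5, 14.5) is not intersected at this z (z outside [5.5, 23]); Merging all regions: only the 20.5×21.5 cube is present, so the union is just that shape — boundary = 84.00 mm. So its perimeter = 84.00 mm. Layer 39 is larger (128.00 vs 84.00 mm).

layer 39 (z = 7.8 mm)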